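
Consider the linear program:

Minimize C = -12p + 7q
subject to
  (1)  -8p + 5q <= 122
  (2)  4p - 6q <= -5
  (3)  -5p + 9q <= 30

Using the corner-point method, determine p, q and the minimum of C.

Vertices and C = -12p + 7q:
  (-101/4, -16) → C = 191
  (-948/47, -370/47) → C = 8786/47
  (45/2, 95/6) → C = -955/6

p = 45/2, q = 95/6, minimum C = -955/6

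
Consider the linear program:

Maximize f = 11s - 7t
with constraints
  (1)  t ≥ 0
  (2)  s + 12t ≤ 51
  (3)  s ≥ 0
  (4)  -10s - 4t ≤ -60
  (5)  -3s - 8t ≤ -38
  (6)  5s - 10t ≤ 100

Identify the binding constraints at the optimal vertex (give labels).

Vertices and f = 11s - 7t:
  (38/3, 0) → f = 418/3
  (20, 0) → f = 220
  (129/29, 225/58) → f = 1263/58
  (171/7, 31/14) → f = 3545/14
  (82/17, 50/17) → f = 552/17

The maximum is at (171/7, 31/14). Substituting into each constraint, equality holds for (2) and (6); the remaining constraints have slack.

(2) and (6)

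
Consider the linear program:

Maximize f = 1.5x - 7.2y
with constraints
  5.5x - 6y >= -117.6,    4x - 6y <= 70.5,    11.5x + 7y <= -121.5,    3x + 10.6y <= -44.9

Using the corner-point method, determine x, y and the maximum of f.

x = -125.4, y = -95.35, maximum f = 498.42

Corner points and f = 1.5x - 7.2y:
  (-627/5, -1907/20) → f = 24921/50
  (-75798/3815, 2117/1526) → f = -151803/3815
  (-471/194, -5187/388) → f = 179667/1940
  (-9736/1009, -3037/2018) → f = -18354/5045

At the optimal vertex, 5.5x - 6y = -117.6 and 4x - 6y = 70.5.
Solving simultaneously gives x = -627/5, y = -1907/20.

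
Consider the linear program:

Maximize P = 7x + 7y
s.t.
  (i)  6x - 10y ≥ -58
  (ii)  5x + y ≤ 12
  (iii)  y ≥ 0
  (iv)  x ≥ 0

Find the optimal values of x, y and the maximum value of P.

x = 31/28, y = 181/28, maximum P = 53

Corner points and P = 7x + 7y:
  (31/28, 181/28) → P = 53
  (0, 29/5) → P = 203/5
  (12/5, 0) → P = 84/5
  (0, 0) → P = 0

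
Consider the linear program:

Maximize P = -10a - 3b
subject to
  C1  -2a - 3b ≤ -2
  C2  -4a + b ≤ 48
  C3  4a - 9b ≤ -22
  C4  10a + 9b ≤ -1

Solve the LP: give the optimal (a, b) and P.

Extreme points and P = -10a - 3b:
  (-71/7, 52/7) → P = 554/7
  (-7/4, 11/6) → P = 12
  (-433/46, 238/23) → P = 1451/23

a = -71/7, b = 52/7, maximum P = 554/7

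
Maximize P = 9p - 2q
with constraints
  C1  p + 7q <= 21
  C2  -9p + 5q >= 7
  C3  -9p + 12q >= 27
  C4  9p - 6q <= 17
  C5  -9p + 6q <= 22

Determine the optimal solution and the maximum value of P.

The binding constraints are p + 7q = 21 and -9p + 5q = 7.
Solving simultaneously gives p = 14/17, q = 49/17.

p = 14/17, q = 49/17, maximum P = 28/17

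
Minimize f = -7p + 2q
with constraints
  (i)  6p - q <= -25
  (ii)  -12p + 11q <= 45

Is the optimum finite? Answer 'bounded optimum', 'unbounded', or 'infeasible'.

From the feasible point (-115/27, -5/9), moving in the direction (-1, -6) keeps every constraint satisfied while f decreases without bound.

unbounded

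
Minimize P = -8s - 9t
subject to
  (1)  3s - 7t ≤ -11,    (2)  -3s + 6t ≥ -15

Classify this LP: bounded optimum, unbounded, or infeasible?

From the feasible point (57, 26), moving in the direction (6, 3) keeps every constraint satisfied while P decreases without bound.

unbounded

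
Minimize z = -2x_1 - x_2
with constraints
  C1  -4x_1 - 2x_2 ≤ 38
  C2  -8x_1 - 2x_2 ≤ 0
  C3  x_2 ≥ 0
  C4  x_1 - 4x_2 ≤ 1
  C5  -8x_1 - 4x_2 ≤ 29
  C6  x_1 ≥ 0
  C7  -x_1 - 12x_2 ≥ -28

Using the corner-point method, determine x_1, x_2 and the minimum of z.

x_1 = 31/4, x_2 = 27/16, minimum z = -275/16

The binding constraints are x_1 - 4x_2 = 1 and -x_1 - 12x_2 = -28.
Solving simultaneously gives x_1 = 31/4, x_2 = 27/16.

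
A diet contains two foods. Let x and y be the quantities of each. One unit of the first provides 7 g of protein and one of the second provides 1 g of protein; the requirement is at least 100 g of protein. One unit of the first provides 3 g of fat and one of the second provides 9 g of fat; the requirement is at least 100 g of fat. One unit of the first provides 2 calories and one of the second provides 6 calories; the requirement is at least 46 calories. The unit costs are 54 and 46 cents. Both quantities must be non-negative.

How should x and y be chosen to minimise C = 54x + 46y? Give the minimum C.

x = 40/3, y = 20/3, minimum C = 3080/3

Extreme points and C = 54x + 46y:
  (0, 100) → C = 4600
  (100/3, 0) → C = 1800
  (40/3, 20/3) → C = 3080/3
The feasible region is unbounded (it extends along (0, 1), (1, 0)), but C strictly increases along every unbounded feasible direction, so there is no improving ray and the minimum is attained at a vertex.

The optimum lies where 7x + y = 100 and 3x + 9y = 100.
Solving simultaneously gives x = 40/3, y = 20/3.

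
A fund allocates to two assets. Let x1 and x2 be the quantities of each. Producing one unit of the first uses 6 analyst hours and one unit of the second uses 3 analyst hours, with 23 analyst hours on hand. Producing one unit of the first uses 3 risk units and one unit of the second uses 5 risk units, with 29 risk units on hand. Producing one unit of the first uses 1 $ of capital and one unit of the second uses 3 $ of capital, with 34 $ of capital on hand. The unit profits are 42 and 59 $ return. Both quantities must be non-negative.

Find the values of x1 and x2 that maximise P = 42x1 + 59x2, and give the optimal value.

x1 = 4/3, x2 = 5, maximum P = 351

Vertices and P = 42x1 + 59x2:
  (0, 0) → P = 0
  (0, 29/5) → P = 1711/5
  (23/6, 0) → P = 161
  (4/3, 5) → P = 351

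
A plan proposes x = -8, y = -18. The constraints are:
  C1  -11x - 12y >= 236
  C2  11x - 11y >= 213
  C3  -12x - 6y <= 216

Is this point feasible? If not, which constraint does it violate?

Constraint C2: 11x - 11y = 110, which is not ≥ 213. All other constraints are satisfied.

not feasible — violates C2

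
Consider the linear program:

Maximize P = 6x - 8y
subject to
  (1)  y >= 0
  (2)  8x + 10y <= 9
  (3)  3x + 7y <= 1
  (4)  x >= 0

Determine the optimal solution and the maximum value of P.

Corner points and P = 6x - 8y:
  (1/3, 0) → P = 2
  (0, 0) → P = 0
  (0, 1/7) → P = -8/7

The binding constraints are y = 0 and 3x + 7y = 1.
Solving simultaneously gives x = 1/3, y = 0.

x = 1/3, y = 0, maximum P = 2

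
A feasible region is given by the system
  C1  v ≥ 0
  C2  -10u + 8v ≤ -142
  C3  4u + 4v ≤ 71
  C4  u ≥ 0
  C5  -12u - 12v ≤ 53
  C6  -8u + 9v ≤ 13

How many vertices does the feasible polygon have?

3

Pairwise boundary intersections that survive every other constraint:
  (71/5, 0)
  (71/4, 0)
  (142/9, 71/36)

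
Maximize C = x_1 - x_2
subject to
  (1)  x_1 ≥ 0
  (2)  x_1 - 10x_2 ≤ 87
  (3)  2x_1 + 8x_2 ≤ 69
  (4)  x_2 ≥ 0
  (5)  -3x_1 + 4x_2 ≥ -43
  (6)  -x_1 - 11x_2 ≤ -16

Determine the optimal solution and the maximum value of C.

x_1 = 155/8, x_2 = 121/32, maximum C = 499/32

Extreme points and C = x_1 - x_2:
  (0, 69/8) → C = -69/8
  (0, 16/11) → C = -16/11
  (155/8, 121/32) → C = 499/32
  (537/37, 5/37) → C = 532/37

The binding constraints are 2x_1 + 8x_2 = 69 and -3x_1 + 4x_2 = -43.
Solving simultaneously gives x_1 = 155/8, x_2 = 121/32.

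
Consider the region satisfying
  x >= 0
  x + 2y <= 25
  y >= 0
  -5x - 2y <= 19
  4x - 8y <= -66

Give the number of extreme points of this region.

Pairwise boundary intersections that survive every other constraint:
  (0, 25/2)
  (0, 33/4)
  (17/4, 83/8)

3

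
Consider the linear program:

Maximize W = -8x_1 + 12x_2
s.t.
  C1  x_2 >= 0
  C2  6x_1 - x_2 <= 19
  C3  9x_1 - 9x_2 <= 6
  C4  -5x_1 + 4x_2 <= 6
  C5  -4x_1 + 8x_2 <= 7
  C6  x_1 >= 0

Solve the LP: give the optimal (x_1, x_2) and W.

Vertices and W = -8x_1 + 12x_2:
  (2/3, 0) → W = -16/3
  (0, 0) → W = 0
  (37/12, 29/12) → W = 13/3
  (0, 7/8) → W = 21/2

The binding constraints are -4x_1 + 8x_2 = 7 and x_1 = 0.
Solving simultaneously gives x_1 = 0, x_2 = 7/8.

x_1 = 0, x_2 = 7/8, maximum W = 21/2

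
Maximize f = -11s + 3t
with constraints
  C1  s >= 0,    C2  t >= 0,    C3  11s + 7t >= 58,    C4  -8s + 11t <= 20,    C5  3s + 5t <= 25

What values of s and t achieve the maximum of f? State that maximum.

s = 115/34, t = 101/34, maximum f = -481/17

At the optimal vertex, 11s + 7t = 58 and 3s + 5t = 25.
Solving simultaneously gives s = 115/34, t = 101/34.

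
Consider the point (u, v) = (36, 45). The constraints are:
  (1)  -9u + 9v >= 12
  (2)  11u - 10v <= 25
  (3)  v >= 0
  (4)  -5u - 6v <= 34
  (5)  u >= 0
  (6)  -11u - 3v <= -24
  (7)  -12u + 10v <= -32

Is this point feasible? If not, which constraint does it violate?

Constraint (7): -12u + 10v = 18, which is not ≤ -32. All other constraints are satisfied.

not feasible — violates (7)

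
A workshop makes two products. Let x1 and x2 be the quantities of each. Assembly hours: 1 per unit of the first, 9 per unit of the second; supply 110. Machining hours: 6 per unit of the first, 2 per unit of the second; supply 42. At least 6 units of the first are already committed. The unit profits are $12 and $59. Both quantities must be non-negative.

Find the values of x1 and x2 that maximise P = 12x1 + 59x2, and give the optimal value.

Extreme points and P = 12x1 + 59x2:
  (7, 0) → P = 84
  (6, 0) → P = 72
  (6, 3) → P = 249

The binding constraints are 6x1 + 2x2 = 42 and x1 = 6.
Solving simultaneously gives x1 = 6, x2 = 3.

x1 = 6, x2 = 3, maximum P = 249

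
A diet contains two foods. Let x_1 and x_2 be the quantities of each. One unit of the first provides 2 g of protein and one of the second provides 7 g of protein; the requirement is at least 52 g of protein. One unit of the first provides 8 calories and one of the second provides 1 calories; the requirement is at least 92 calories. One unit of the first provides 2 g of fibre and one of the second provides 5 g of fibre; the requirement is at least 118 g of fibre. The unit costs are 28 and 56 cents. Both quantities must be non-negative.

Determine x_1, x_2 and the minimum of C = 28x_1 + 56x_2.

The feasible region is unbounded (it extends along (0, 1), (1, 0)), but C strictly increases along every unbounded feasible direction, so there is no improving ray and the minimum is attained at a vertex.

x_1 = 9, x_2 = 20, minimum C = 1372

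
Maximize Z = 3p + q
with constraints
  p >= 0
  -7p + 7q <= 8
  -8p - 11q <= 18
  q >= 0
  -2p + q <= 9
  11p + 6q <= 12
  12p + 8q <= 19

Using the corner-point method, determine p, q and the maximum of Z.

p = 12/11, q = 0, maximum Z = 36/11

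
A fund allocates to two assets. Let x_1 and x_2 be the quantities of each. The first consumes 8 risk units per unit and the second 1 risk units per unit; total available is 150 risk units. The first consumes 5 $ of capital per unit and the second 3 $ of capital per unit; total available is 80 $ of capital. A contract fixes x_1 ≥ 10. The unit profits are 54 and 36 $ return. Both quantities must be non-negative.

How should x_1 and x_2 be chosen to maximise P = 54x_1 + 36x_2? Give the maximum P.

x_1 = 10, x_2 = 10, maximum P = 900

Extreme points and P = 54x_1 + 36x_2:
  (16, 0) → P = 864
  (10, 0) → P = 540
  (10, 10) → P = 900

At the optimal vertex, 5x_1 + 3x_2 = 80 and x_1 = 10.
Solving simultaneously gives x_1 = 10, x_2 = 10.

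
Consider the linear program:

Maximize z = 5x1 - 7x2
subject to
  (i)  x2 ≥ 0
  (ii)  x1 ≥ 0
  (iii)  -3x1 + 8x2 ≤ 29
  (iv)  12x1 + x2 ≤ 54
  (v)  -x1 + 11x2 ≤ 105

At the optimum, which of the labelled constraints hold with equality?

(i) and (iv)

Feasible corners and z = 5x1 - 7x2:
  (0, 0) → z = 0
  (9/2, 0) → z = 45/2
  (0, 29/8) → z = -203/8
  (403/99, 170/33) → z = -1555/99

The maximum is at (9/2, 0). Substituting into each constraint, equality holds for (i) and (iv); the remaining constraints have slack.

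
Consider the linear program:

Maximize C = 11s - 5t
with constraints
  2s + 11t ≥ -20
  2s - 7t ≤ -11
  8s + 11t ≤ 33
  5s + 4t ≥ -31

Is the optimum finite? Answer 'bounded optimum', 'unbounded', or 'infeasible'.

bounded optimum

Feasible corners and C = 11s - 5t:
  (55/39, 77/39) → C = 220/39
  (-261/43, -7/43) → C = -2836/43
  (-473/23, 413/23) → C = -316
The feasible region has finitely many vertices and no improving ray; the maximum is 220/39 at (55/39, 77/39).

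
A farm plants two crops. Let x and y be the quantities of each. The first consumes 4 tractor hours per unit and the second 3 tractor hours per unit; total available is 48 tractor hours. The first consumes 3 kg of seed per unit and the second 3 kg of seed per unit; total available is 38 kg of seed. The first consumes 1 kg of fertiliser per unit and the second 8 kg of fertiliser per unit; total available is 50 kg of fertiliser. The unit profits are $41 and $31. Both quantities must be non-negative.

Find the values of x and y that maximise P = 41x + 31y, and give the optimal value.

x = 10, y = 8/3, maximum P = 1478/3

Vertices and P = 41x + 31y:
  (0, 0) → P = 0
  (0, 25/4) → P = 775/4
  (12, 0) → P = 492
  (10, 8/3) → P = 1478/3
  (22/3, 16/3) → P = 466

At the optimal vertex, 4x + 3y = 48 and 3x + 3y = 38.
Solving simultaneously gives x = 10, y = 8/3.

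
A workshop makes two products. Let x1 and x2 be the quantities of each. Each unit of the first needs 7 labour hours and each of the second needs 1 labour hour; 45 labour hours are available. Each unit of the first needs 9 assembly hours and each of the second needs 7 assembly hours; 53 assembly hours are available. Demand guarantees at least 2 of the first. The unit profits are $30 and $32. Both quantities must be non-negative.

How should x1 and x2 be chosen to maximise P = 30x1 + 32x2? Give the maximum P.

Vertices and P = 30x1 + 32x2:
  (53/9, 0) → P = 530/3
  (2, 0) → P = 60
  (2, 5) → P = 220

At the optimal vertex, 9x1 + 7x2 = 53 and x1 = 2.
Solving simultaneously gives x1 = 2, x2 = 5.

x1 = 2, x2 = 5, maximum P = 220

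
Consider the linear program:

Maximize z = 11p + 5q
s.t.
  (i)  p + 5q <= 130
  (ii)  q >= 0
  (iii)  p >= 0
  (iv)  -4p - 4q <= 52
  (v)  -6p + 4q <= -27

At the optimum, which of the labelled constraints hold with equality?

(i) and (ii)

Feasible corners and z = 11p + 5q:
  (130, 0) → z = 1430
  (655/34, 753/34) → z = 5485/17
  (9/2, 0) → z = 99/2

The maximum is at (130, 0). Substituting into each constraint, equality holds for (i) and (ii); the remaining constraints have slack.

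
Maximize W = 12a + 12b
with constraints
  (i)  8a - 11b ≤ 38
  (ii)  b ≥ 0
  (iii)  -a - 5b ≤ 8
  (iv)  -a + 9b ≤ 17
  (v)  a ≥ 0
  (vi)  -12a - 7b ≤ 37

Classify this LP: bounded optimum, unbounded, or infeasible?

bounded optimum

Feasible corners and W = 12a + 12b:
  (19/4, 0) → W = 57
  (529/61, 174/61) → W = 8436/61
  (0, 0) → W = 0
  (0, 17/9) → W = 68/3
The feasible region has finitely many vertices and no improving ray; the maximum is 8436/61 at (529/61, 174/61).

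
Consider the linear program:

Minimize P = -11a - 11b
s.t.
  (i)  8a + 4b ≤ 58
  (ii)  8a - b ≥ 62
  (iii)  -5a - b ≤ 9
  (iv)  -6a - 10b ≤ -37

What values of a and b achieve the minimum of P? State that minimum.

a = 153/20, b = -4/5, minimum P = -1507/20

Extreme points and P = -11a - 11b:
  (153/20, -4/5) → P = -1507/20
  (54/7, -13/14) → P = -1045/14
  (657/86, -38/43) → P = -6391/86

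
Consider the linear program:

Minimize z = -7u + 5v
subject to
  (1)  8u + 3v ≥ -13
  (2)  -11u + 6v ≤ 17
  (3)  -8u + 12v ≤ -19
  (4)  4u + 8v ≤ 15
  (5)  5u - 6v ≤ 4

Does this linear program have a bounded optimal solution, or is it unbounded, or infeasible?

infeasible

The boundaries 8u + 3v = -13 and -11u + 6v = 17 meet at (-43/27, -7/81), but that point violates -8u + 12v ≤ -19. Every candidate vertex is excluded by some other constraint, so the feasible region is empty.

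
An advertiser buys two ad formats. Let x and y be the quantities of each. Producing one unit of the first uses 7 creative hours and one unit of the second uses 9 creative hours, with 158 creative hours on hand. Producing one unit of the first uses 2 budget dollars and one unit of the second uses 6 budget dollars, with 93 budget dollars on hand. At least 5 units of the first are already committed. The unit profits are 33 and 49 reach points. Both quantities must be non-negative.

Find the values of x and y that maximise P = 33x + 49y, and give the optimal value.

x = 5, y = 41/3, maximum P = 2504/3

Vertices and P = 33x + 49y:
  (158/7, 0) → P = 5214/7
  (5, 0) → P = 165
  (5, 41/3) → P = 2504/3

The binding constraints are 7x + 9y = 158 and x = 5.
Solving simultaneously gives x = 5, y = 41/3.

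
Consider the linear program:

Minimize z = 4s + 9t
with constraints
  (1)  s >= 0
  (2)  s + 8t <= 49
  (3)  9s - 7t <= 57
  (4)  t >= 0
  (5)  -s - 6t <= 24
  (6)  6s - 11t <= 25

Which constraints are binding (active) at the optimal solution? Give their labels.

(1) and (4)

Extreme points and z = 4s + 9t:
  (0, 49/8) → z = 441/8
  (0, 0) → z = 0
  (799/79, 384/79) → z = 6652/79
  (452/57, 39/19) → z = 2861/57
  (25/6, 0) → z = 50/3

The minimum is at (0, 0). Substituting into each constraint, equality holds for (1) and (4); the remaining constraints have slack.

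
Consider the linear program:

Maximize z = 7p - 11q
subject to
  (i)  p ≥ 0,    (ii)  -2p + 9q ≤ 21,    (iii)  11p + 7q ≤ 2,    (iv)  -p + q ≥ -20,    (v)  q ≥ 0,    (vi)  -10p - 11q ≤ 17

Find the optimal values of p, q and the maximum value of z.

Extreme points and z = 7p - 11q:
  (0, 2/7) → z = -22/7
  (0, 0) → z = 0
  (2/11, 0) → z = 14/11

At the optimal vertex, 11p + 7q = 2 and q = 0.
Solving simultaneously gives p = 2/11, q = 0.

p = 2/11, q = 0, maximum z = 14/11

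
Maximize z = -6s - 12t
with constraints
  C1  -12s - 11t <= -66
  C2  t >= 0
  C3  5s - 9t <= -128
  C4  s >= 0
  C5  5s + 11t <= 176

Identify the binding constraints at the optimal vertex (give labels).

Vertices and z = -6s - 12t:
  (0, 128/9) → z = -512/3
  (44/25, 76/5) → z = -4824/25
  (0, 16) → z = -192

The maximum is at (0, 128/9). Substituting into each constraint, equality holds for C3 and C4; the remaining constraints have slack.

C3 and C4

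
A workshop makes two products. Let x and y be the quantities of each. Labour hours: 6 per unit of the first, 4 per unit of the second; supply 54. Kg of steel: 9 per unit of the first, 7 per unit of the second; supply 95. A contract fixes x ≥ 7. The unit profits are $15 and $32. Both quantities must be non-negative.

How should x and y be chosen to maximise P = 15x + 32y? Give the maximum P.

Feasible corners and P = 15x + 32y:
  (9, 0) → P = 135
  (7, 0) → P = 105
  (7, 3) → P = 201

The optimum lies where 6x + 4y = 54 and x = 7.
Solving simultaneously gives x = 7, y = 3.

x = 7, y = 3, maximum P = 201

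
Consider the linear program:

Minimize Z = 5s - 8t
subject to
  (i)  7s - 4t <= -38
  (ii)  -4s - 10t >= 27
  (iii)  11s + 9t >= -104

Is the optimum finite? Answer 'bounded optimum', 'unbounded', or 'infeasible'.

Corner points and Z = 5s - 8t:
  (-244/43, -37/86) → Z = -1072/43
  (-758/107, -310/107) → Z = -1310/107
  (-797/74, 119/74) → Z = -4937/74
The feasible region has finitely many vertices and no improving ray; the minimum is -4937/74 at (-797/74, 119/74).

bounded optimum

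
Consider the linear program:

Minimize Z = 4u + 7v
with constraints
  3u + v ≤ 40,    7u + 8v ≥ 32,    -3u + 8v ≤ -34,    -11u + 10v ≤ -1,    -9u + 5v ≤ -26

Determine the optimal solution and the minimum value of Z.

Corner points and Z = 4u + 7v:
  (288/17, -184/17) → Z = -8
  (118/9, 2/3) → Z = 514/9
  (33/5, -71/40) → Z = 559/40

u = 288/17, v = -184/17, minimum Z = -8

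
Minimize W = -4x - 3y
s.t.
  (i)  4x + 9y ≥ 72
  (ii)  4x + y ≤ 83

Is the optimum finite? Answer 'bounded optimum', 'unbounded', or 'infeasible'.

unbounded

From the feasible point (675/32, -11/8), moving in the direction (-1, 4) keeps every constraint satisfied while W decreases without bound.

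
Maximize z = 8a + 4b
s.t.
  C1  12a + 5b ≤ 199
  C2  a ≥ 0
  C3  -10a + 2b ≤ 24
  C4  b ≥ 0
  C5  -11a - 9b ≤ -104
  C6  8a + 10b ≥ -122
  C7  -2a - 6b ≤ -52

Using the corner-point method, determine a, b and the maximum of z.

a = 139/37, b = 1139/37, maximum z = 5668/37

Corner points and z = 8a + 4b:
  (139/37, 1139/37) → z = 5668/37
  (467/31, 113/31) → z = 4188/31
  (0, 12) → z = 48
  (0, 104/9) → z = 416/9
  (13/4, 91/12) → z = 169/3

At the optimal vertex, 12a + 5b = 199 and -10a + 2b = 24.
Solving simultaneously gives a = 139/37, b = 1139/37.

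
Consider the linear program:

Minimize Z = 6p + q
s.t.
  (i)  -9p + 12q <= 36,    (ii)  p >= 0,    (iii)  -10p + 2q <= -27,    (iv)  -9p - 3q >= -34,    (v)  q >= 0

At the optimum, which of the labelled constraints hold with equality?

(iii) and (v)

Corner points and Z = 6p + q:
  (149/48, 97/48) → Z = 991/48
  (27/10, 0) → Z = 81/5
  (34/9, 0) → Z = 68/3

The minimum is at (27/10, 0). Substituting into each constraint, equality holds for (iii) and (v); the remaining constraints have slack.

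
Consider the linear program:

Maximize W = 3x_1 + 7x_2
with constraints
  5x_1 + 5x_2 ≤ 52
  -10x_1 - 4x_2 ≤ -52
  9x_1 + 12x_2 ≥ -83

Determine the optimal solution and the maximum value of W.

x_1 = 26/15, x_2 = 26/3, maximum W = 988/15

Vertices and W = 3x_1 + 7x_2:
  (26/15, 26/3) → W = 988/15
  (1039/15, -883/15) → W = -3064/15
  (239/21, -649/42) → W = -3109/42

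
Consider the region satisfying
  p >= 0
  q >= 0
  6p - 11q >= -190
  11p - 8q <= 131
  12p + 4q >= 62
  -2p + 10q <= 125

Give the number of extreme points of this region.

4

Pairwise boundary intersections that survive every other constraint:
  (131/11, 0)
  (31/6, 0)
  (1155/47, 1637/94)
  (15/16, 203/16)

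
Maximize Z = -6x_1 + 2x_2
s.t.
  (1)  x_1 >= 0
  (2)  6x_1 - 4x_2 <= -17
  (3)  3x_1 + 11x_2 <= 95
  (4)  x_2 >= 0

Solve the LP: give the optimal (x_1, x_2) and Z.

Feasible corners and Z = -6x_1 + 2x_2:
  (0, 17/4) → Z = 17/2
  (0, 95/11) → Z = 190/11
  (193/78, 207/26) → Z = 14/13

x_1 = 0, x_2 = 95/11, maximum Z = 190/11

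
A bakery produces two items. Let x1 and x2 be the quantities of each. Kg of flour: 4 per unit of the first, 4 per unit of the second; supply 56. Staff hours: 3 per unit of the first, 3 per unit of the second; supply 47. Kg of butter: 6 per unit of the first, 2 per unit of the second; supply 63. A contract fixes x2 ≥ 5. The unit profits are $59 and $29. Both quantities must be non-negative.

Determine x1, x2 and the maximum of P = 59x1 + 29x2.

x1 = 35/4, x2 = 21/4, maximum P = 1337/2

The binding constraints are 4x1 + 4x2 = 56 and 6x1 + 2x2 = 63.
Solving simultaneously gives x1 = 35/4, x2 = 21/4.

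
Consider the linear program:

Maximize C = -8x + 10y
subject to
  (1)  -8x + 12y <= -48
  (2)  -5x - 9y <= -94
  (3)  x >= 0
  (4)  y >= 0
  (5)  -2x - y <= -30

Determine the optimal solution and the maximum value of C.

x = 51/4, y = 9/2, maximum C = -57

Corner points and C = -8x + 10y:
  (51/4, 9/2) → C = -57
  (94/5, 0) → C = -752/5
  (176/13, 38/13) → C = -1028/13
The feasible region is unbounded (it extends along (1, 0), (3, 2)), but C strictly decreases along every unbounded feasible direction, so there is no improving ray and the maximum is attained at a vertex.

The optimum lies where -8x + 12y = -48 and -2x - y = -30.
Solving simultaneously gives x = 51/4, y = 9/2.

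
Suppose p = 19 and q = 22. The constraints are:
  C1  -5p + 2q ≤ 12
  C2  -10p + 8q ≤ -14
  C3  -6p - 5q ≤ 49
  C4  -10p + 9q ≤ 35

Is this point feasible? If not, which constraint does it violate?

feasible

C1: -51 ≤ 12 ✓
C2: -14 ≤ -14 ✓
C3: -224 ≤ 49 ✓
C4: 8 ≤ 35 ✓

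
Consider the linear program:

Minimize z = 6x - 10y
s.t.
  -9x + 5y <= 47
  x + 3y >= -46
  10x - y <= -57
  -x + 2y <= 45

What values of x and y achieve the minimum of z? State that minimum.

x = -238/41, y = -43/41, minimum z = -998/41

Feasible corners and z = 6x - 10y:
  (-371/32, -367/32) → z = 361/8
  (-238/41, -43/41) → z = -998/41
  (-7, -13) → z = 88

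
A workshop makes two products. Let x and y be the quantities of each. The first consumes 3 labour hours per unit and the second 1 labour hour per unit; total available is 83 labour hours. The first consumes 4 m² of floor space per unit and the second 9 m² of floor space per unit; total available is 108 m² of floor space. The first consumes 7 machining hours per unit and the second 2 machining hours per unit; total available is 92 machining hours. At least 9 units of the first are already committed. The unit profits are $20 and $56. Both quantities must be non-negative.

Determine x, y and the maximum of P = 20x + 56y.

Corner points and P = 20x + 56y:
  (92/7, 0) → P = 1840/7
  (9, 0) → P = 180
  (612/55, 388/55) → P = 3088/5
  (9, 8) → P = 628

x = 9, y = 8, maximum P = 628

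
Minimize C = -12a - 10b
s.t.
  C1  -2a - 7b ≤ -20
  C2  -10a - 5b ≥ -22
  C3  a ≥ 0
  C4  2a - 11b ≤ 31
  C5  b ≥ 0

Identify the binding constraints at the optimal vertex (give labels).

Extreme points and C = -12a - 10b:
  (9/10, 13/5) → C = -184/5
  (0, 20/7) → C = -200/7
  (0, 22/5) → C = -44

The minimum is at (0, 22/5). Substituting into each constraint, equality holds for C2 and C3; the remaining constraints have slack.

C2 and C3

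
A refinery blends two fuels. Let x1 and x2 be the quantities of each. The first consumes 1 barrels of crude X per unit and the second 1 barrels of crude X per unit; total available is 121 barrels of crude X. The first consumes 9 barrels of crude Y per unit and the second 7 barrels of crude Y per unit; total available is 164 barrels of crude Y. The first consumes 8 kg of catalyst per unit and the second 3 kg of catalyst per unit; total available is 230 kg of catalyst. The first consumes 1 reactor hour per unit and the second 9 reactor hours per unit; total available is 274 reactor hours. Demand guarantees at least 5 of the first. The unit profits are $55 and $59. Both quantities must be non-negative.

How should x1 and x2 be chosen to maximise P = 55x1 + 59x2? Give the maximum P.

x1 = 5, x2 = 17, maximum P = 1278

Extreme points and P = 55x1 + 59x2:
  (164/9, 0) → P = 9020/9
  (5, 0) → P = 275
  (5, 17) → P = 1278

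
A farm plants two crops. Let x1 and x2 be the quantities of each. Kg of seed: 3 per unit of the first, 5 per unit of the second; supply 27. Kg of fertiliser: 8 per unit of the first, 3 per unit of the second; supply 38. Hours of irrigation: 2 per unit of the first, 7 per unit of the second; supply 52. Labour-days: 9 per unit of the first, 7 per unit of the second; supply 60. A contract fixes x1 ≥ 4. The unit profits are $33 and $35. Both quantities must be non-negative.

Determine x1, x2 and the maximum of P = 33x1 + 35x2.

Corner points and P = 33x1 + 35x2:
  (19/4, 0) → P = 627/4
  (4, 0) → P = 132
  (4, 2) → P = 202

At the optimal vertex, 8x1 + 3x2 = 38 and x1 = 4.
Solving simultaneously gives x1 = 4, x2 = 2.

x1 = 4, x2 = 2, maximum P = 202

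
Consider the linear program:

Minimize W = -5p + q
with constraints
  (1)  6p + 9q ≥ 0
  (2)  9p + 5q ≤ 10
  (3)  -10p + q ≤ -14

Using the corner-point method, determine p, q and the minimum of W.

p = 30/17, q = -20/17, minimum W = -10

Corner points and W = -5p + q:
  (30/17, -20/17) → W = -10
  (21/16, -7/8) → W = -119/16
  (80/59, -26/59) → W = -426/59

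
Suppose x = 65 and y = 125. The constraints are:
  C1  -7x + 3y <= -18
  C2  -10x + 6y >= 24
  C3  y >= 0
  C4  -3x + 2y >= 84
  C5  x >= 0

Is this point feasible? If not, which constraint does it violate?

not feasible — violates C4

Constraint C4: -3x + 2y = 55, which is not ≥ 84. All other constraints are satisfied.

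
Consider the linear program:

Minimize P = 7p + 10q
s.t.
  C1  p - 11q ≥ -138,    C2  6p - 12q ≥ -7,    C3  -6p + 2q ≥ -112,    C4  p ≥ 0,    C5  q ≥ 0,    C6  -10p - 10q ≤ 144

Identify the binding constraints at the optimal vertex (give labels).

C4 and C5

Extreme points and P = 7p + 10q:
  (679/30, 119/10) → P = 8323/30
  (0, 7/12) → P = 35/6
  (56/3, 0) → P = 392/3
  (0, 0) → P = 0

The minimum is at (0, 0). Substituting into each constraint, equality holds for C4 and C5; the remaining constraints have slack.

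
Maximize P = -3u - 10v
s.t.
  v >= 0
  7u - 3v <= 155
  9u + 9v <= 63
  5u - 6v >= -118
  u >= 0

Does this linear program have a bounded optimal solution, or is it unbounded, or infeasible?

Extreme points and P = -3u - 10v:
  (7, 0) → P = -21
  (0, 0) → P = 0
  (0, 7) → P = -70
The feasible region has finitely many vertices and no improving ray; the maximum is 0 at (0, 0).

bounded optimum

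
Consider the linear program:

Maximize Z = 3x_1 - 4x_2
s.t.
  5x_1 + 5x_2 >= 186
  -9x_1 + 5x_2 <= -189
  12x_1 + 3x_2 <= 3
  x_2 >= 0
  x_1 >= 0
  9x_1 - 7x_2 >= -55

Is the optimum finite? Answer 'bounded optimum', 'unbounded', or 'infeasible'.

infeasible

The boundaries 5x_1 + 5x_2 = 186 and -9x_1 + 5x_2 = -189 meet at (375/14, 729/70), but that point violates 12x_1 + 3x_2 ≤ 3. Every candidate vertex is excluded by some other constraint, so the feasible region is empty.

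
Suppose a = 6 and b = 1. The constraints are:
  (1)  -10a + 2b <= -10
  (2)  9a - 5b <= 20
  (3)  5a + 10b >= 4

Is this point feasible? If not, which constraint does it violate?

Constraint (2): 9a - 5b = 49, which is not ≤ 20. All other constraints are satisfied.

not feasible — violates (2)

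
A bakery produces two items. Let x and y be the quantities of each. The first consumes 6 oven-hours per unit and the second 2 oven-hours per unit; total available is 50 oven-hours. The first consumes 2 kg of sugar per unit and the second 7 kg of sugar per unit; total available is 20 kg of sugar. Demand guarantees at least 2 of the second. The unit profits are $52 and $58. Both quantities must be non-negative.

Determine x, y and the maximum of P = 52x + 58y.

Vertices and P = 52x + 58y:
  (0, 20/7) → P = 1160/7
  (0, 2) → P = 116
  (3, 2) → P = 272

The optimum lies where 2x + 7y = 20 and y = 2.
Solving simultaneously gives x = 3, y = 2.

x = 3, y = 2, maximum P = 272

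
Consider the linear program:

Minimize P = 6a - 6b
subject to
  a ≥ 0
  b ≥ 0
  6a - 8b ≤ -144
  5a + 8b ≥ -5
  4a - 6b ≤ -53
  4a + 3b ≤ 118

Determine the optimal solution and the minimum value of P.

Feasible corners and P = 6a - 6b:
  (0, 18) → P = -108
  (0, 118/3) → P = -236
  (256/25, 642/25) → P = -2316/25

The binding constraints are a = 0 and 4a + 3b = 118.
Solving simultaneously gives a = 0, b = 118/3.

a = 0, b = 118/3, minimum P = -236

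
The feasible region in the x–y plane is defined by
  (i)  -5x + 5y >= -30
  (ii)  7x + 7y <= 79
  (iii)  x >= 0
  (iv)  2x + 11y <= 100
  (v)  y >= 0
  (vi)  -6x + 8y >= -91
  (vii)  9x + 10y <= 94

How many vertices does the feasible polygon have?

The feasible vertices (each the meet of two boundaries and inside every other half-plane) are:
  (6, 0)
  (154/19, 40/19)
  (0, 100/11)
  (0, 0)
  (34/79, 712/79)

5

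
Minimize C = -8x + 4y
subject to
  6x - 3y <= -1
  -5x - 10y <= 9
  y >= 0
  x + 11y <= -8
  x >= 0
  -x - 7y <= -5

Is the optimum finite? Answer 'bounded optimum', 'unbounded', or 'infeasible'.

The boundaries 6x - 3y = -1 and -x - 7y = -5 meet at (8/45, 31/45), but that point violates x + 11y ≤ -8. Every candidate vertex is excluded by some other constraint, so the feasible region is empty.

infeasible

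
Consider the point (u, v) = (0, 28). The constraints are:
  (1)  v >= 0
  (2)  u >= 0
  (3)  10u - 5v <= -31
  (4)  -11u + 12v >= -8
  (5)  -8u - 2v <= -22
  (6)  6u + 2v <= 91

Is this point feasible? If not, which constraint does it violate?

feasible

(1): 28 ≥ 0 ✓
(2): 0 ≥ 0 ✓
(3): -140 ≤ -31 ✓
(4): 336 ≥ -8 ✓
(5): -56 ≤ -22 ✓
(6): 56 ≤ 91 ✓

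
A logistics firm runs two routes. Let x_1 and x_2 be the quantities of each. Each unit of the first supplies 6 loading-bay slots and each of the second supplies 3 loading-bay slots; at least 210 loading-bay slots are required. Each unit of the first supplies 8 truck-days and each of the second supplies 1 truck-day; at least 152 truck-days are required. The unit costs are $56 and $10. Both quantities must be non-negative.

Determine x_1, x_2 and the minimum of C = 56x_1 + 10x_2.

Extreme points and C = 56x_1 + 10x_2:
  (0, 152) → C = 1520
  (35, 0) → C = 1960
  (41/3, 128/3) → C = 1192
The feasible region is unbounded (it extends along (0, 1), (1, 0)), but C strictly increases along every unbounded feasible direction, so there is no improving ray and the minimum is attained at a vertex.

The optimum lies where 6x_1 + 3x_2 = 210 and 8x_1 + x_2 = 152.
Solving simultaneously gives x_1 = 41/3, x_2 = 128/3.

x_1 = 41/3, x_2 = 128/3, minimum C = 1192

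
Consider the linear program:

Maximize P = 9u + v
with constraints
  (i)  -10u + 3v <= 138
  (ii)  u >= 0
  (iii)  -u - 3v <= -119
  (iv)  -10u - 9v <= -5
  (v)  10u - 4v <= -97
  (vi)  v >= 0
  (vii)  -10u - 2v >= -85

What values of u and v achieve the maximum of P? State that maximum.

u = 17/28, v = 1105/28, maximum P = 629/14

Extreme points and P = 9u + v:
  (0, 119/3) → P = 119/3
  (0, 85/2) → P = 85/2
  (17/28, 1105/28) → P = 629/14

At the optimal vertex, -u - 3v = -119 and -10u - 2v = -85.
Solving simultaneously gives u = 17/28, v = 1105/28.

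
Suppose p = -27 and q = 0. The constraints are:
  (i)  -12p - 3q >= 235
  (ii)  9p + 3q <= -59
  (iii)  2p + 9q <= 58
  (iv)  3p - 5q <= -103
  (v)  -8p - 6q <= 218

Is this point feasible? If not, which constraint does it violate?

Constraint (iv): 3p - 5q = -81, which is not ≤ -103. All other constraints are satisfied.

not feasible — violates (iv)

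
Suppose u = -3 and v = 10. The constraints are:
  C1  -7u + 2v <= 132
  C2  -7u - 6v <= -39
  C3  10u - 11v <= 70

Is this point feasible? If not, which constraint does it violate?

C1: 41 ≤ 132 ✓
C2: -39 ≤ -39 ✓
C3: -140 ≤ 70 ✓

feasible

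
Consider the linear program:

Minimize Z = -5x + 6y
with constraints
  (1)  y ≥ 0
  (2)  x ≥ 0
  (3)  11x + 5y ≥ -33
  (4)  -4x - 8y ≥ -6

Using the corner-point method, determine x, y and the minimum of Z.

x = 3/2, y = 0, minimum Z = -15/2

Extreme points and Z = -5x + 6y:
  (0, 0) → Z = 0
  (3/2, 0) → Z = -15/2
  (0, 3/4) → Z = 9/2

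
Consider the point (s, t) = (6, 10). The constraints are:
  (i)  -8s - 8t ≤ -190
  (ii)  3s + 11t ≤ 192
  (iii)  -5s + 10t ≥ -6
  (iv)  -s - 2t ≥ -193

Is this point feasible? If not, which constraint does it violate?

Constraint (i): -8s - 8t = -128, which is not ≤ -190. All other constraints are satisfied.

not feasible — violates (i)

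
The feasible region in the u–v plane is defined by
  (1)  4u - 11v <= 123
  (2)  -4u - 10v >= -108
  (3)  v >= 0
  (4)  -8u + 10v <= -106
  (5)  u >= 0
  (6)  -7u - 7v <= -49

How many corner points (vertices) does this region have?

3

Of the 15 pairwise boundary intersections, those satisfying every inequality are:
  (27, 0)
  (107/6, 11/3)
  (53/4, 0)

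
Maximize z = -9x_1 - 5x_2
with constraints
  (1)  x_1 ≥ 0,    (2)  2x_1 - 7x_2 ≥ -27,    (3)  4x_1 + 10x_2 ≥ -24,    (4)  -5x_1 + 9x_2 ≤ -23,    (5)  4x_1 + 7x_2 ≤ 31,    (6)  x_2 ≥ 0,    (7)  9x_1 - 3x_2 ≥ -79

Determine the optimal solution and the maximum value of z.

Vertices and z = -9x_1 - 5x_2:
  (440/71, 63/71) → z = -4275/71
  (23/5, 0) → z = -207/5
  (31/4, 0) → z = -279/4

x_1 = 23/5, x_2 = 0, maximum z = -207/5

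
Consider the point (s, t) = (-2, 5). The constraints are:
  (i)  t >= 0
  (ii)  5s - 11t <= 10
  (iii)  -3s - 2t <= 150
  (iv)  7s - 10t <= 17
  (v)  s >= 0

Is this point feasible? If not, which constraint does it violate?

not feasible — violates (v)

Constraint (v): s = -2, which is not ≥ 0. All other constraints are satisfied.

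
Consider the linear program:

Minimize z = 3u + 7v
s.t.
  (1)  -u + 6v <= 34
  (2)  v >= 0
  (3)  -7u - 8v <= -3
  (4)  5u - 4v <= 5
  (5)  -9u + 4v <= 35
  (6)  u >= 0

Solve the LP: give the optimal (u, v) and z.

Feasible corners and z = 3u + 7v:
  (83/13, 175/26) → z = 1723/26
  (0, 17/3) → z = 119/3
  (3/7, 0) → z = 9/7
  (1, 0) → z = 3
  (0, 3/8) → z = 21/8

u = 3/7, v = 0, minimum z = 9/7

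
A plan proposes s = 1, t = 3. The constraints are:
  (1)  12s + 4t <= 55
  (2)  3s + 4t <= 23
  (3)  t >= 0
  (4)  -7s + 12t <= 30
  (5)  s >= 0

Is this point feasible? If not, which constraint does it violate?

(1): 24 ≤ 55 ✓
(2): 15 ≤ 23 ✓
(3): 3 ≥ 0 ✓
(4): 29 ≤ 30 ✓
(5): 1 ≥ 0 ✓

feasible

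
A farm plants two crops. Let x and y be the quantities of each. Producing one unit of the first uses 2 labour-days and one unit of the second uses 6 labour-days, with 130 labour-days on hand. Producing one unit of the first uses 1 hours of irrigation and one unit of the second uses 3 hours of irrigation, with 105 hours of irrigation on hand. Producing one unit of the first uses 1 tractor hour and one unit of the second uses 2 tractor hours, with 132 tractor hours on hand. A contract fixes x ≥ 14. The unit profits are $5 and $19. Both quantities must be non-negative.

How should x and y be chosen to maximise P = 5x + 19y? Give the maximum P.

x = 14, y = 17, maximum P = 393

Feasible corners and P = 5x + 19y:
  (65, 0) → P = 325
  (14, 0) → P = 70
  (14, 17) → P = 393

The binding constraints are 2x + 6y = 130 and x = 14.
Solving simultaneously gives x = 14, y = 17.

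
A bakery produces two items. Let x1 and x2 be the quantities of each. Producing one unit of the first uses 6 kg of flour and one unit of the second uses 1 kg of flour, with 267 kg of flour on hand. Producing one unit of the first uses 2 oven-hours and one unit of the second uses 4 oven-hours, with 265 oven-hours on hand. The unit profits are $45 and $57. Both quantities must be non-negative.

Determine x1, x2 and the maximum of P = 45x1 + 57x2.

Vertices and P = 45x1 + 57x2:
  (0, 0) → P = 0
  (0, 265/4) → P = 15105/4
  (89/2, 0) → P = 4005/2
  (73/2, 48) → P = 8757/2

The optimum lies where 6x1 + x2 = 267 and 2x1 + 4x2 = 265.
Solving simultaneously gives x1 = 73/2, x2 = 48.

x1 = 73/2, x2 = 48, maximum P = 8757/2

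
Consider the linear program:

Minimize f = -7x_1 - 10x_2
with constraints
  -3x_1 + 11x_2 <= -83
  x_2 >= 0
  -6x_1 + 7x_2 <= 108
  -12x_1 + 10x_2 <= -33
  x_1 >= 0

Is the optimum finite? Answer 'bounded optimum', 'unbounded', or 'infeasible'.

unbounded

From the feasible point (83/3, 0), moving in the direction (11, 3) keeps every constraint satisfied while f decreases without bound.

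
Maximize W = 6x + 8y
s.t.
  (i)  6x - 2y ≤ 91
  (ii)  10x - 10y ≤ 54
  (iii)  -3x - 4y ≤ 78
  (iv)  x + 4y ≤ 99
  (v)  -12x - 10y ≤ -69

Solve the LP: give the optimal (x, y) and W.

Extreme points and W = 6x + 8y:
  (401/20, 293/20) → W = 475/2
  (281/13, 503/26) → W = 3698/13
  (123/22, 21/110) → W = 1929/55
  (-357/19, 1119/38) → W = 2334/19

x = 281/13, y = 503/26, maximum W = 3698/13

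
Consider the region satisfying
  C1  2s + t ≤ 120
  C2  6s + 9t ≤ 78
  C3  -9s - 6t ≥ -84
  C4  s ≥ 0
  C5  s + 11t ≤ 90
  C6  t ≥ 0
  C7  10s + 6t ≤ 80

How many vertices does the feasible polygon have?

5

Pairwise boundary intersections that survive every other constraint:
  (16/19, 154/19)
  (14/3, 50/9)
  (0, 90/11)
  (0, 0)
  (8, 0)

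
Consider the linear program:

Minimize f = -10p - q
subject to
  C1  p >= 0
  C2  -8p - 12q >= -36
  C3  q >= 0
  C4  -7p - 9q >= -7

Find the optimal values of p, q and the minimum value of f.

p = 1, q = 0, minimum f = -10

Extreme points and f = -10p - q:
  (0, 0) → f = 0
  (0, 7/9) → f = -7/9
  (1, 0) → f = -10

The binding constraints are q = 0 and -7p - 9q = -7.
Solving simultaneously gives p = 1, q = 0.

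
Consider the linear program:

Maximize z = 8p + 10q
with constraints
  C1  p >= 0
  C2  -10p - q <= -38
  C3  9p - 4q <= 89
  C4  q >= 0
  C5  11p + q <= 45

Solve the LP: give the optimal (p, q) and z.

Feasible corners and z = 8p + 10q:
  (0, 38) → z = 380
  (0, 45) → z = 450
  (19/5, 0) → z = 152/5
  (45/11, 0) → z = 360/11

The binding constraints are p = 0 and 11p + q = 45.
Solving simultaneously gives p = 0, q = 45.

p = 0, q = 45, maximum z = 450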